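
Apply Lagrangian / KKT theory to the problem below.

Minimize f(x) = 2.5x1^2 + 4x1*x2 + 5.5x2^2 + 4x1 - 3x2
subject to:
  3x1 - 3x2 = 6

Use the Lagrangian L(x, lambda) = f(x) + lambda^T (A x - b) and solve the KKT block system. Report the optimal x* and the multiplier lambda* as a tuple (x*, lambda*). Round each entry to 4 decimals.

Form the Lagrangian:
  L(x, lambda) = (1/2) x^T Q x + c^T x + lambda^T (A x - b)
Stationarity (grad_x L = 0): Q x + c + A^T lambda = 0.
Primal feasibility: A x = b.

This gives the KKT block system:
  [ Q   A^T ] [ x     ]   [-c ]
  [ A    0  ] [ lambda ] = [ b ]

Solving the linear system:
  x*      = (1.2083, -0.7917)
  lambda* = (-2.2917)
  f(x*)   = 10.4792

x* = (1.2083, -0.7917), lambda* = (-2.2917)


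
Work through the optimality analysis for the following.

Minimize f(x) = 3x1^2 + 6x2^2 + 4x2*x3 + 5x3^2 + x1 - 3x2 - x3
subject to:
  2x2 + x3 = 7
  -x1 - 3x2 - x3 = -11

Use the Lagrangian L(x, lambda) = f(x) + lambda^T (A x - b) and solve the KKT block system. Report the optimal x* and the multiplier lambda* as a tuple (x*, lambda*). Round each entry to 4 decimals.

Form the Lagrangian:
  L(x, lambda) = (1/2) x^T Q x + c^T x + lambda^T (A x - b)
Stationarity (grad_x L = 0): Q x + c + A^T lambda = 0.
Primal feasibility: A x = b.

This gives the KKT block system:
  [ Q   A^T ] [ x     ]   [-c ]
  [ A    0  ] [ lambda ] = [ b ]

Solving the linear system:
  x*      = (0.7143, 3.2857, 0.4286)
  lambda* = (-11.1429, 5.2857)
  f(x*)   = 63.2857

x* = (0.7143, 3.2857, 0.4286), lambda* = (-11.1429, 5.2857)


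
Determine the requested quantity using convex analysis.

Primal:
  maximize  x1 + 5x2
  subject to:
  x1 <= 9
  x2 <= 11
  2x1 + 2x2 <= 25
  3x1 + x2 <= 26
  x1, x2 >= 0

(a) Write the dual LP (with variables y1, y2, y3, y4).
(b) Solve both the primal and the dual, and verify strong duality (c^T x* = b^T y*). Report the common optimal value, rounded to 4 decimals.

The standard primal-dual pair for 'max c^T x s.t. A x <= b, x >= 0' is:
  Dual:  min b^T y  s.t.  A^T y >= c,  y >= 0.

So the dual LP is:
  minimize  9y1 + 11y2 + 25y3 + 26y4
  subject to:
    y1 + 2y3 + 3y4 >= 1
    y2 + 2y3 + y4 >= 5
    y1, y2, y3, y4 >= 0

Solving the primal: x* = (1.5, 11).
  primal value c^T x* = 56.5.
Solving the dual: y* = (0, 4, 0.5, 0).
  dual value b^T y* = 56.5.
Strong duality: c^T x* = b^T y*. Confirmed.

56.5


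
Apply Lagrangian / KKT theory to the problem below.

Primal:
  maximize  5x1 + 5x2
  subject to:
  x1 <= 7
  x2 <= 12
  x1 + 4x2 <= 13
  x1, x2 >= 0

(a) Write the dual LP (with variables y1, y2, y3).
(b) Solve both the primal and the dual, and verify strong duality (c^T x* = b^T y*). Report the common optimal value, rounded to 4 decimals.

The standard primal-dual pair for 'max c^T x s.t. A x <= b, x >= 0' is:
  Dual:  min b^T y  s.t.  A^T y >= c,  y >= 0.

So the dual LP is:
  minimize  7y1 + 12y2 + 13y3
  subject to:
    y1 + y3 >= 5
    y2 + 4y3 >= 5
    y1, y2, y3 >= 0

Solving the primal: x* = (7, 1.5).
  primal value c^T x* = 42.5.
Solving the dual: y* = (3.75, 0, 1.25).
  dual value b^T y* = 42.5.
Strong duality: c^T x* = b^T y*. Confirmed.

42.5


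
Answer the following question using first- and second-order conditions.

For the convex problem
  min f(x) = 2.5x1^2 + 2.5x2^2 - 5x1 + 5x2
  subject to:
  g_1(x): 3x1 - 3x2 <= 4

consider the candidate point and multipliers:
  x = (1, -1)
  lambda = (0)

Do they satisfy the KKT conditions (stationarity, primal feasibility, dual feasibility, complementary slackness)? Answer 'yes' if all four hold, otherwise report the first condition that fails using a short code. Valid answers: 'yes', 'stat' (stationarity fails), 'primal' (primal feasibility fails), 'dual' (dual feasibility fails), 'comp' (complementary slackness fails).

Gradient of f: grad f(x) = Q x + c = (0, 0)
Constraint values g_i(x) = a_i^T x - b_i:
  g_1((1, -1)) = 2
Stationarity residual: grad f(x) + sum_i lambda_i a_i = (0, 0)
  -> stationarity OK
Primal feasibility (all g_i <= 0): FAILS
Dual feasibility (all lambda_i >= 0): OK
Complementary slackness (lambda_i * g_i(x) = 0 for all i): OK

Verdict: the first failing condition is primal_feasibility -> primal.

primal


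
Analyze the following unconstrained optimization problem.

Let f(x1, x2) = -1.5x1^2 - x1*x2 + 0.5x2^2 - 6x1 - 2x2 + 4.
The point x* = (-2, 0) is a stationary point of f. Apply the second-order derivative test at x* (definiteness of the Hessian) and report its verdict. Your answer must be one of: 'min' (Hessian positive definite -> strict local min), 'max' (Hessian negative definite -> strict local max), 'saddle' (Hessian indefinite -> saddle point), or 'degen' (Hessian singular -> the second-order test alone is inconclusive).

Compute the Hessian H = grad^2 f:
  H = [[-3, -1], [-1, 1]]
Verify stationarity: grad f(x*) = H x* + g = (0, 0).
Eigenvalues of H: -3.2361, 1.2361.
Eigenvalues have mixed signs, so H is indefinite -> x* is a saddle point.

saddle


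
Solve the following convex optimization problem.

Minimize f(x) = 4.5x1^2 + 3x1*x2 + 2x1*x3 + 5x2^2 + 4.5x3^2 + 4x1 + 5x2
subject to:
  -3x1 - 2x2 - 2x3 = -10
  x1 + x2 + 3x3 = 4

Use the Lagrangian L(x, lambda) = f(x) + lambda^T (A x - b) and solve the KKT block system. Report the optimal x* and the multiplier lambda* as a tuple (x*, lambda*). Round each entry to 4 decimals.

Form the Lagrangian:
  L(x, lambda) = (1/2) x^T Q x + c^T x + lambda^T (A x - b)
Stationarity (grad_x L = 0): Q x + c + A^T lambda = 0.
Primal feasibility: A x = b.

This gives the KKT block system:
  [ Q   A^T ] [ x     ]   [-c ]
  [ A    0  ] [ lambda ] = [ b ]

Solving the linear system:
  x*      = (2.8228, 0.5601, 0.2057)
  lambda* = (12.4277, 5.7862)
  f(x*)   = 57.612

x* = (2.8228, 0.5601, 0.2057), lambda* = (12.4277, 5.7862)


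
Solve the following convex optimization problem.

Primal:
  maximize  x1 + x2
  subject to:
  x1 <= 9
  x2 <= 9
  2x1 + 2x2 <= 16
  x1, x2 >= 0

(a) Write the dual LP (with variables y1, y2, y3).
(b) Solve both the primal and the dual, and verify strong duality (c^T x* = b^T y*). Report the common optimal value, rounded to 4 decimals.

The standard primal-dual pair for 'max c^T x s.t. A x <= b, x >= 0' is:
  Dual:  min b^T y  s.t.  A^T y >= c,  y >= 0.

So the dual LP is:
  minimize  9y1 + 9y2 + 16y3
  subject to:
    y1 + 2y3 >= 1
    y2 + 2y3 >= 1
    y1, y2, y3 >= 0

Solving the primal: x* = (8, 0).
  primal value c^T x* = 8.
Solving the dual: y* = (0, 0, 0.5).
  dual value b^T y* = 8.
Strong duality: c^T x* = b^T y*. Confirmed.

8


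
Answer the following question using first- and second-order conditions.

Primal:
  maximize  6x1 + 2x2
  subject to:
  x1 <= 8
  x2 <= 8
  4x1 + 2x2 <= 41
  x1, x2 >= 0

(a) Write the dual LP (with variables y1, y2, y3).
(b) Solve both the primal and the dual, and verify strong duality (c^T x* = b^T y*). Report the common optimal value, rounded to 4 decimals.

The standard primal-dual pair for 'max c^T x s.t. A x <= b, x >= 0' is:
  Dual:  min b^T y  s.t.  A^T y >= c,  y >= 0.

So the dual LP is:
  minimize  8y1 + 8y2 + 41y3
  subject to:
    y1 + 4y3 >= 6
    y2 + 2y3 >= 2
    y1, y2, y3 >= 0

Solving the primal: x* = (8, 4.5).
  primal value c^T x* = 57.
Solving the dual: y* = (2, 0, 1).
  dual value b^T y* = 57.
Strong duality: c^T x* = b^T y*. Confirmed.

57


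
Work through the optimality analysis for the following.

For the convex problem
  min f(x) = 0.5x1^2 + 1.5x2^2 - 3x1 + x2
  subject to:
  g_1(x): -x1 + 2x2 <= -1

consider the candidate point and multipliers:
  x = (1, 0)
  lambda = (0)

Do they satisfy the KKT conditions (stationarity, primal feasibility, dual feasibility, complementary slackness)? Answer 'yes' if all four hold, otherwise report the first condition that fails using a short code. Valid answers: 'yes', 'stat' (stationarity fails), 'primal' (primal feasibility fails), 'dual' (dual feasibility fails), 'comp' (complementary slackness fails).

Gradient of f: grad f(x) = Q x + c = (-2, 1)
Constraint values g_i(x) = a_i^T x - b_i:
  g_1((1, 0)) = 0
Stationarity residual: grad f(x) + sum_i lambda_i a_i = (-2, 1)
  -> stationarity FAILS
Primal feasibility (all g_i <= 0): OK
Dual feasibility (all lambda_i >= 0): OK
Complementary slackness (lambda_i * g_i(x) = 0 for all i): OK

Verdict: the first failing condition is stationarity -> stat.

stat


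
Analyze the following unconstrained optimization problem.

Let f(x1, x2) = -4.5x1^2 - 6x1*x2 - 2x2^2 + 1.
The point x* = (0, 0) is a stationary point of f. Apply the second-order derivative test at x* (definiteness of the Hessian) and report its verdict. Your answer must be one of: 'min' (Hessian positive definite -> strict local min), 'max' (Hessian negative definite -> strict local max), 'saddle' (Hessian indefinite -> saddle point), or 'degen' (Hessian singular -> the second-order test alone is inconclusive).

Compute the Hessian H = grad^2 f:
  H = [[-9, -6], [-6, -4]]
Verify stationarity: grad f(x*) = H x* + g = (0, 0).
Eigenvalues of H: -13, 0.
H has a zero eigenvalue (singular; negative semidefinite but not definite), so H is neither positive definite, negative definite, nor indefinite. The second-order test alone is inconclusive -> degen.
(Indeed, f is constant along the null direction of H through x*, so x* is not a strict local extremum.)

degen


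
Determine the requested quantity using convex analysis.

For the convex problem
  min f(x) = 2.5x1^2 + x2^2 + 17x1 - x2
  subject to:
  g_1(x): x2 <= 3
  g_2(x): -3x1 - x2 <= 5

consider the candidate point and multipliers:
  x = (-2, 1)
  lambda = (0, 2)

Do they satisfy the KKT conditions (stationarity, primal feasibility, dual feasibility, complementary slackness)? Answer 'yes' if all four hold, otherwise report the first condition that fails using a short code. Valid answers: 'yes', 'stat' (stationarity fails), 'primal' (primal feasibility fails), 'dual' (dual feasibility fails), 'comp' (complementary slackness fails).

Gradient of f: grad f(x) = Q x + c = (7, 1)
Constraint values g_i(x) = a_i^T x - b_i:
  g_1((-2, 1)) = -2
  g_2((-2, 1)) = 0
Stationarity residual: grad f(x) + sum_i lambda_i a_i = (1, -1)
  -> stationarity FAILS
Primal feasibility (all g_i <= 0): OK
Dual feasibility (all lambda_i >= 0): OK
Complementary slackness (lambda_i * g_i(x) = 0 for all i): OK

Verdict: the first failing condition is stationarity -> stat.

stat


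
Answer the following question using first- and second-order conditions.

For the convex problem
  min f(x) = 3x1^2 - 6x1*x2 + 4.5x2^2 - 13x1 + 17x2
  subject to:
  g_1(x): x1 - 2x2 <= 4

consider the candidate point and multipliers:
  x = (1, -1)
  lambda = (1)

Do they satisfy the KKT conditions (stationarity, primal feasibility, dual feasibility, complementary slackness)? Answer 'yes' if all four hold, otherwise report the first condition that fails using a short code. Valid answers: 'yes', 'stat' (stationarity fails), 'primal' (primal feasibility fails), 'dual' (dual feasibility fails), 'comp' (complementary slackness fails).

Gradient of f: grad f(x) = Q x + c = (-1, 2)
Constraint values g_i(x) = a_i^T x - b_i:
  g_1((1, -1)) = -1
Stationarity residual: grad f(x) + sum_i lambda_i a_i = (0, 0)
  -> stationarity OK
Primal feasibility (all g_i <= 0): OK
Dual feasibility (all lambda_i >= 0): OK
Complementary slackness (lambda_i * g_i(x) = 0 for all i): FAILS

Verdict: the first failing condition is complementary_slackness -> comp.

comp


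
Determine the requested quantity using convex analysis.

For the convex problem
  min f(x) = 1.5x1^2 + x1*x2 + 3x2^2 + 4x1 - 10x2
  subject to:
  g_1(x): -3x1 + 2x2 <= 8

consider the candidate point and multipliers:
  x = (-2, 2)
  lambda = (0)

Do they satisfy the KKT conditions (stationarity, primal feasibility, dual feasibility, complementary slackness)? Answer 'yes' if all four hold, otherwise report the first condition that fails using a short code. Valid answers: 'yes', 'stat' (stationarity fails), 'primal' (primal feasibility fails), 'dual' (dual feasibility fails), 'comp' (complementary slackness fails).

Gradient of f: grad f(x) = Q x + c = (0, 0)
Constraint values g_i(x) = a_i^T x - b_i:
  g_1((-2, 2)) = 2
Stationarity residual: grad f(x) + sum_i lambda_i a_i = (0, 0)
  -> stationarity OK
Primal feasibility (all g_i <= 0): FAILS
Dual feasibility (all lambda_i >= 0): OK
Complementary slackness (lambda_i * g_i(x) = 0 for all i): OK

Verdict: the first failing condition is primal_feasibility -> primal.

primal


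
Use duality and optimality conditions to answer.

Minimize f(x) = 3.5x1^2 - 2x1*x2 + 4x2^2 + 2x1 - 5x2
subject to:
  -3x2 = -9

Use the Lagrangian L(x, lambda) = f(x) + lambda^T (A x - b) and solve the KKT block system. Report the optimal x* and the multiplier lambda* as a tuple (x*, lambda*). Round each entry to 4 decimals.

Form the Lagrangian:
  L(x, lambda) = (1/2) x^T Q x + c^T x + lambda^T (A x - b)
Stationarity (grad_x L = 0): Q x + c + A^T lambda = 0.
Primal feasibility: A x = b.

This gives the KKT block system:
  [ Q   A^T ] [ x     ]   [-c ]
  [ A    0  ] [ lambda ] = [ b ]

Solving the linear system:
  x*      = (0.5714, 3)
  lambda* = (5.9524)
  f(x*)   = 19.8571

x* = (0.5714, 3), lambda* = (5.9524)


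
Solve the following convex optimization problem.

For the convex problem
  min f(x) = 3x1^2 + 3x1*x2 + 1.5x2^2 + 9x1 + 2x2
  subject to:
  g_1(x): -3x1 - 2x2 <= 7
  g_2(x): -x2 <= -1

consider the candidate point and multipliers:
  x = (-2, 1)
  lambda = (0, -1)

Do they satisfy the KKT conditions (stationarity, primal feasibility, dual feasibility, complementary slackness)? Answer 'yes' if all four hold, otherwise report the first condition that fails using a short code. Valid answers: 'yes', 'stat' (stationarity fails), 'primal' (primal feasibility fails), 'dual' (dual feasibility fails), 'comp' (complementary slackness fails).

Gradient of f: grad f(x) = Q x + c = (0, -1)
Constraint values g_i(x) = a_i^T x - b_i:
  g_1((-2, 1)) = -3
  g_2((-2, 1)) = 0
Stationarity residual: grad f(x) + sum_i lambda_i a_i = (0, 0)
  -> stationarity OK
Primal feasibility (all g_i <= 0): OK
Dual feasibility (all lambda_i >= 0): FAILS
Complementary slackness (lambda_i * g_i(x) = 0 for all i): OK

Verdict: the first failing condition is dual_feasibility -> dual.

dual


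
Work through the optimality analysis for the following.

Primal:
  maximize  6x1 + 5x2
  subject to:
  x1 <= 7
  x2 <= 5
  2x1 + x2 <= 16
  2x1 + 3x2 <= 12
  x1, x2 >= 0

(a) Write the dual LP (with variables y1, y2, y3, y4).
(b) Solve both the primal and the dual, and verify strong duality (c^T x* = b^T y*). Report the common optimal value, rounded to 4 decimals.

The standard primal-dual pair for 'max c^T x s.t. A x <= b, x >= 0' is:
  Dual:  min b^T y  s.t.  A^T y >= c,  y >= 0.

So the dual LP is:
  minimize  7y1 + 5y2 + 16y3 + 12y4
  subject to:
    y1 + 2y3 + 2y4 >= 6
    y2 + y3 + 3y4 >= 5
    y1, y2, y3, y4 >= 0

Solving the primal: x* = (6, 0).
  primal value c^T x* = 36.
Solving the dual: y* = (0, 0, 0, 3).
  dual value b^T y* = 36.
Strong duality: c^T x* = b^T y*. Confirmed.

36


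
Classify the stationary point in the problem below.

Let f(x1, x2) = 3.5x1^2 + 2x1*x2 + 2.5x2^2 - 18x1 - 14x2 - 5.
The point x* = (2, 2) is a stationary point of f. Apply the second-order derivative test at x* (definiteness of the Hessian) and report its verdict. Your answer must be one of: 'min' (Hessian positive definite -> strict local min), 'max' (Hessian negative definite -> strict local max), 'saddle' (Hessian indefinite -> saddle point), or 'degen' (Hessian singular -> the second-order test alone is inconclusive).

Compute the Hessian H = grad^2 f:
  H = [[7, 2], [2, 5]]
Verify stationarity: grad f(x*) = H x* + g = (0, 0).
Eigenvalues of H: 3.7639, 8.2361.
Both eigenvalues > 0, so H is positive definite -> x* is a strict local min.

min


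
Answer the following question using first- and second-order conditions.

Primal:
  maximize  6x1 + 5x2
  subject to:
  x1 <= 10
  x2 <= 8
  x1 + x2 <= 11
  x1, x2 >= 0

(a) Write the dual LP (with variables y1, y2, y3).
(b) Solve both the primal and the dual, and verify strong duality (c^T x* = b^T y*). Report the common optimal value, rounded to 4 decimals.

The standard primal-dual pair for 'max c^T x s.t. A x <= b, x >= 0' is:
  Dual:  min b^T y  s.t.  A^T y >= c,  y >= 0.

So the dual LP is:
  minimize  10y1 + 8y2 + 11y3
  subject to:
    y1 + y3 >= 6
    y2 + y3 >= 5
    y1, y2, y3 >= 0

Solving the primal: x* = (10, 1).
  primal value c^T x* = 65.
Solving the dual: y* = (1, 0, 5).
  dual value b^T y* = 65.
Strong duality: c^T x* = b^T y*. Confirmed.

65


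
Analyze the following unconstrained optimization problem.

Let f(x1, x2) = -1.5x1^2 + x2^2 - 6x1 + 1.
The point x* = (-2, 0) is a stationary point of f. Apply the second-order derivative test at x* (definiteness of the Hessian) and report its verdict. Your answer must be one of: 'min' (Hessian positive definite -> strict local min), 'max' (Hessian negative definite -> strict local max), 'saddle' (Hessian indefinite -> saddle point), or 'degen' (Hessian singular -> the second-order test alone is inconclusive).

Compute the Hessian H = grad^2 f:
  H = [[-3, 0], [0, 2]]
Verify stationarity: grad f(x*) = H x* + g = (0, 0).
Eigenvalues of H: -3, 2.
Eigenvalues have mixed signs, so H is indefinite -> x* is a saddle point.

saddle


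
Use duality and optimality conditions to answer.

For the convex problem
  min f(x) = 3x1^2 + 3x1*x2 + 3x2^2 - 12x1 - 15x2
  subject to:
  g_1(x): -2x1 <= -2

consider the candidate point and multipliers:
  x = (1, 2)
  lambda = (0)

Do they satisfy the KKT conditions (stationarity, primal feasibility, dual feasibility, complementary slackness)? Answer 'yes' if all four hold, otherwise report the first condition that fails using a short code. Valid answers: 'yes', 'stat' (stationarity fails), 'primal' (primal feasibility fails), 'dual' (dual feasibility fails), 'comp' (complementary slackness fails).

Gradient of f: grad f(x) = Q x + c = (0, 0)
Constraint values g_i(x) = a_i^T x - b_i:
  g_1((1, 2)) = 0
Stationarity residual: grad f(x) + sum_i lambda_i a_i = (0, 0)
  -> stationarity OK
Primal feasibility (all g_i <= 0): OK
Dual feasibility (all lambda_i >= 0): OK
Complementary slackness (lambda_i * g_i(x) = 0 for all i): OK

Verdict: yes, KKT holds.

yes


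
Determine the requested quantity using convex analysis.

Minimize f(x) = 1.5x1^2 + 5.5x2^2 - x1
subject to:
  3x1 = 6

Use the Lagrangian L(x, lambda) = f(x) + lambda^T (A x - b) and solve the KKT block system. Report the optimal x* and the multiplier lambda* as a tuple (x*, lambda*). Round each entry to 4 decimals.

Form the Lagrangian:
  L(x, lambda) = (1/2) x^T Q x + c^T x + lambda^T (A x - b)
Stationarity (grad_x L = 0): Q x + c + A^T lambda = 0.
Primal feasibility: A x = b.

This gives the KKT block system:
  [ Q   A^T ] [ x     ]   [-c ]
  [ A    0  ] [ lambda ] = [ b ]

Solving the linear system:
  x*      = (2, 0)
  lambda* = (-1.6667)
  f(x*)   = 4

x* = (2, 0), lambda* = (-1.6667)


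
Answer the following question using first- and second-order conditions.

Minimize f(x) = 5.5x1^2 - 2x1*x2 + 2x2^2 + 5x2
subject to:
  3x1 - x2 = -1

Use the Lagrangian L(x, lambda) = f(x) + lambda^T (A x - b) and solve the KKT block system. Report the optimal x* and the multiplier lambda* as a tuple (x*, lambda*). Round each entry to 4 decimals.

Form the Lagrangian:
  L(x, lambda) = (1/2) x^T Q x + c^T x + lambda^T (A x - b)
Stationarity (grad_x L = 0): Q x + c + A^T lambda = 0.
Primal feasibility: A x = b.

This gives the KKT block system:
  [ Q   A^T ] [ x     ]   [-c ]
  [ A    0  ] [ lambda ] = [ b ]

Solving the linear system:
  x*      = (-0.7143, -1.1429)
  lambda* = (1.8571)
  f(x*)   = -1.9286

x* = (-0.7143, -1.1429), lambda* = (1.8571)


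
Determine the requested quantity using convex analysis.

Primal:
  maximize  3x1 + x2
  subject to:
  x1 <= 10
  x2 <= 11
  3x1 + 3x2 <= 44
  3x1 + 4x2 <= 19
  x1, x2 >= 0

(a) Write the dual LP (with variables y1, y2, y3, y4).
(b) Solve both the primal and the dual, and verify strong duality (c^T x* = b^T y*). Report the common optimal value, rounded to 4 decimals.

The standard primal-dual pair for 'max c^T x s.t. A x <= b, x >= 0' is:
  Dual:  min b^T y  s.t.  A^T y >= c,  y >= 0.

So the dual LP is:
  minimize  10y1 + 11y2 + 44y3 + 19y4
  subject to:
    y1 + 3y3 + 3y4 >= 3
    y2 + 3y3 + 4y4 >= 1
    y1, y2, y3, y4 >= 0

Solving the primal: x* = (6.3333, 0).
  primal value c^T x* = 19.
Solving the dual: y* = (0, 0, 0, 1).
  dual value b^T y* = 19.
Strong duality: c^T x* = b^T y*. Confirmed.

19


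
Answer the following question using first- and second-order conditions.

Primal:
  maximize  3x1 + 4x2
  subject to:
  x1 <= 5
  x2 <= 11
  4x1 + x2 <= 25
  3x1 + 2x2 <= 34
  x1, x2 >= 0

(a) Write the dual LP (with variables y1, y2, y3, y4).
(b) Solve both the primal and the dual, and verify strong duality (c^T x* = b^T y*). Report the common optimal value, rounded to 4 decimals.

The standard primal-dual pair for 'max c^T x s.t. A x <= b, x >= 0' is:
  Dual:  min b^T y  s.t.  A^T y >= c,  y >= 0.

So the dual LP is:
  minimize  5y1 + 11y2 + 25y3 + 34y4
  subject to:
    y1 + 4y3 + 3y4 >= 3
    y2 + y3 + 2y4 >= 4
    y1, y2, y3, y4 >= 0

Solving the primal: x* = (3.5, 11).
  primal value c^T x* = 54.5.
Solving the dual: y* = (0, 3.25, 0.75, 0).
  dual value b^T y* = 54.5.
Strong duality: c^T x* = b^T y*. Confirmed.

54.5


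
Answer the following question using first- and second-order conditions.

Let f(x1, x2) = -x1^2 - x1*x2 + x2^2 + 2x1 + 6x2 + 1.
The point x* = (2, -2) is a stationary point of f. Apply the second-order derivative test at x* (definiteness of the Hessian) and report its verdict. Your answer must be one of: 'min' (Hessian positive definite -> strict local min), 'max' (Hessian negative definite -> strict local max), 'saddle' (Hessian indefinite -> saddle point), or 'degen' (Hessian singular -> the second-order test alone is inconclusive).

Compute the Hessian H = grad^2 f:
  H = [[-2, -1], [-1, 2]]
Verify stationarity: grad f(x*) = H x* + g = (0, 0).
Eigenvalues of H: -2.2361, 2.2361.
Eigenvalues have mixed signs, so H is indefinite -> x* is a saddle point.

saddle


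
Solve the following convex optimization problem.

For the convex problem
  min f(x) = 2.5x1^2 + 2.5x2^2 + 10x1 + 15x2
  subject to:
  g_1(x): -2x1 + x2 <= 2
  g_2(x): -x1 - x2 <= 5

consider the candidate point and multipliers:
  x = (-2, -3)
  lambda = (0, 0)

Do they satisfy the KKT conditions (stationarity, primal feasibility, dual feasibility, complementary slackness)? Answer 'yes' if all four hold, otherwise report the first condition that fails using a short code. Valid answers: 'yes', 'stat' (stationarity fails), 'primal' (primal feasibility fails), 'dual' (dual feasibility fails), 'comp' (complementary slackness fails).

Gradient of f: grad f(x) = Q x + c = (0, 0)
Constraint values g_i(x) = a_i^T x - b_i:
  g_1((-2, -3)) = -1
  g_2((-2, -3)) = 0
Stationarity residual: grad f(x) + sum_i lambda_i a_i = (0, 0)
  -> stationarity OK
Primal feasibility (all g_i <= 0): OK
Dual feasibility (all lambda_i >= 0): OK
Complementary slackness (lambda_i * g_i(x) = 0 for all i): OK

Verdict: yes, KKT holds.

yes


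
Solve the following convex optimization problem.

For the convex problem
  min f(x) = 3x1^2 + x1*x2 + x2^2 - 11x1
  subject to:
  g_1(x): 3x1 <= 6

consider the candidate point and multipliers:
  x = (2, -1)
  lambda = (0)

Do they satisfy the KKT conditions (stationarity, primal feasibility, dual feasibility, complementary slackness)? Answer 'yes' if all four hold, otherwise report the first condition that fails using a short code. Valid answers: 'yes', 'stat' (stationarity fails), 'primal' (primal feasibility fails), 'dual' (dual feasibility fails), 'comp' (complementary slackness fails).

Gradient of f: grad f(x) = Q x + c = (0, 0)
Constraint values g_i(x) = a_i^T x - b_i:
  g_1((2, -1)) = 0
Stationarity residual: grad f(x) + sum_i lambda_i a_i = (0, 0)
  -> stationarity OK
Primal feasibility (all g_i <= 0): OK
Dual feasibility (all lambda_i >= 0): OK
Complementary slackness (lambda_i * g_i(x) = 0 for all i): OK

Verdict: yes, KKT holds.

yes


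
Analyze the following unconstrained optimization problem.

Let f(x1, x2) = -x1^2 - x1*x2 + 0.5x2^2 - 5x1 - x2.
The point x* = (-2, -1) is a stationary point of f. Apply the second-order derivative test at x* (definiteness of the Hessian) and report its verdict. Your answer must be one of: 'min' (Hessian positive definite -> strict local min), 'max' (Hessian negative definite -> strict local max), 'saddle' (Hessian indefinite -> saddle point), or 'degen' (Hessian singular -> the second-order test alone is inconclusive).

Compute the Hessian H = grad^2 f:
  H = [[-2, -1], [-1, 1]]
Verify stationarity: grad f(x*) = H x* + g = (0, 0).
Eigenvalues of H: -2.3028, 1.3028.
Eigenvalues have mixed signs, so H is indefinite -> x* is a saddle point.

saddle


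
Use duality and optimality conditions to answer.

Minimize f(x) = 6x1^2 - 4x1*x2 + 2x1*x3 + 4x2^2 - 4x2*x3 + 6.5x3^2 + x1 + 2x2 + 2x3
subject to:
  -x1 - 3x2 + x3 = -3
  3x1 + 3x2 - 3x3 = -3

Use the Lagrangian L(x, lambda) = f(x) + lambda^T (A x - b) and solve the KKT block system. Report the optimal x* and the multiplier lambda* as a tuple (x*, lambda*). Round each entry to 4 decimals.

Form the Lagrangian:
  L(x, lambda) = (1/2) x^T Q x + c^T x + lambda^T (A x - b)
Stationarity (grad_x L = 0): Q x + c + A^T lambda = 0.
Primal feasibility: A x = b.

This gives the KKT block system:
  [ Q   A^T ] [ x     ]   [-c ]
  [ A    0  ] [ lambda ] = [ b ]

Solving the linear system:
  x*      = (-1.1034, 2, 1.8966)
  lambda* = (15.6379, 10.6954)
  f(x*)   = 42.8448

x* = (-1.1034, 2, 1.8966), lambda* = (15.6379, 10.6954)


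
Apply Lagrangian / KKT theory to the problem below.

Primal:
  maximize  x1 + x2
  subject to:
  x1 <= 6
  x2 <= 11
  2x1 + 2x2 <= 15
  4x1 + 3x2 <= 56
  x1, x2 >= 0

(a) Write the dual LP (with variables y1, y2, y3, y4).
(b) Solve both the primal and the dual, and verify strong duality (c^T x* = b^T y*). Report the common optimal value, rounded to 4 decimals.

The standard primal-dual pair for 'max c^T x s.t. A x <= b, x >= 0' is:
  Dual:  min b^T y  s.t.  A^T y >= c,  y >= 0.

So the dual LP is:
  minimize  6y1 + 11y2 + 15y3 + 56y4
  subject to:
    y1 + 2y3 + 4y4 >= 1
    y2 + 2y3 + 3y4 >= 1
    y1, y2, y3, y4 >= 0

Solving the primal: x* = (0, 7.5).
  primal value c^T x* = 7.5.
Solving the dual: y* = (0, 0, 0.5, 0).
  dual value b^T y* = 7.5.
Strong duality: c^T x* = b^T y*. Confirmed.

7.5


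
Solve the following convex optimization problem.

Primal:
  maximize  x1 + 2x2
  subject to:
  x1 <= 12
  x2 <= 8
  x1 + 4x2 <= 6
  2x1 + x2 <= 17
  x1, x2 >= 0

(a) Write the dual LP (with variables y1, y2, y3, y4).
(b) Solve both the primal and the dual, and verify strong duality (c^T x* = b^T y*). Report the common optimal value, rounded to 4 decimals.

The standard primal-dual pair for 'max c^T x s.t. A x <= b, x >= 0' is:
  Dual:  min b^T y  s.t.  A^T y >= c,  y >= 0.

So the dual LP is:
  minimize  12y1 + 8y2 + 6y3 + 17y4
  subject to:
    y1 + y3 + 2y4 >= 1
    y2 + 4y3 + y4 >= 2
    y1, y2, y3, y4 >= 0

Solving the primal: x* = (6, 0).
  primal value c^T x* = 6.
Solving the dual: y* = (0, 0, 1, 0).
  dual value b^T y* = 6.
Strong duality: c^T x* = b^T y*. Confirmed.

6


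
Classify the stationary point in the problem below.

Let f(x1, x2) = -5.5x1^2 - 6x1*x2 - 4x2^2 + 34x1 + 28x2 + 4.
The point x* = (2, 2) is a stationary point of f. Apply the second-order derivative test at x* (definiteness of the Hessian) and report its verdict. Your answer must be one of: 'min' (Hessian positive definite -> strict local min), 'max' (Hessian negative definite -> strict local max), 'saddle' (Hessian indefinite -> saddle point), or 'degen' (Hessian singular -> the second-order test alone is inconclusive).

Compute the Hessian H = grad^2 f:
  H = [[-11, -6], [-6, -8]]
Verify stationarity: grad f(x*) = H x* + g = (0, 0).
Eigenvalues of H: -15.6847, -3.3153.
Both eigenvalues < 0, so H is negative definite -> x* is a strict local max.

max


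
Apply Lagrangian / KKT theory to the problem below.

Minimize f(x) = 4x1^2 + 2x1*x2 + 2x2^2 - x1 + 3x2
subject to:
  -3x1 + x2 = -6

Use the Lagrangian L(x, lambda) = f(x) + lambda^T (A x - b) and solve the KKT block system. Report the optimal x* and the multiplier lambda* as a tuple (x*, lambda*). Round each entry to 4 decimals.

Form the Lagrangian:
  L(x, lambda) = (1/2) x^T Q x + c^T x + lambda^T (A x - b)
Stationarity (grad_x L = 0): Q x + c + A^T lambda = 0.
Primal feasibility: A x = b.

This gives the KKT block system:
  [ Q   A^T ] [ x     ]   [-c ]
  [ A    0  ] [ lambda ] = [ b ]

Solving the linear system:
  x*      = (1.3571, -1.9286)
  lambda* = (2)
  f(x*)   = 2.4286

x* = (1.3571, -1.9286), lambda* = (2)


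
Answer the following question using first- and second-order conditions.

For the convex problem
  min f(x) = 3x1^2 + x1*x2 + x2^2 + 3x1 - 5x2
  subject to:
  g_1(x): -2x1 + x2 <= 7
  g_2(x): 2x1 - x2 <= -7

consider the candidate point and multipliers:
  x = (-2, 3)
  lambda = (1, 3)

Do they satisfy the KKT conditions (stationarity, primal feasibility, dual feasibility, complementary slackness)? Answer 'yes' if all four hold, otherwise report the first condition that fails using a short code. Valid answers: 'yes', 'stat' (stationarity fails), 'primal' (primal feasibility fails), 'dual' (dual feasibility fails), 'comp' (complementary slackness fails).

Gradient of f: grad f(x) = Q x + c = (-6, -1)
Constraint values g_i(x) = a_i^T x - b_i:
  g_1((-2, 3)) = 0
  g_2((-2, 3)) = 0
Stationarity residual: grad f(x) + sum_i lambda_i a_i = (-2, -3)
  -> stationarity FAILS
Primal feasibility (all g_i <= 0): OK
Dual feasibility (all lambda_i >= 0): OK
Complementary slackness (lambda_i * g_i(x) = 0 for all i): OK

Verdict: the first failing condition is stationarity -> stat.

stat


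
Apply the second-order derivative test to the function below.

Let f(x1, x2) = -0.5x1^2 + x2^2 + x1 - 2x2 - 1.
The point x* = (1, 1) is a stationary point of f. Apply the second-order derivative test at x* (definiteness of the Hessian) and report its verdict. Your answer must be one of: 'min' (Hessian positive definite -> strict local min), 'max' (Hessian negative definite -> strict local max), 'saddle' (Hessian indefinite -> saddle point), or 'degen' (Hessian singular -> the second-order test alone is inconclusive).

Compute the Hessian H = grad^2 f:
  H = [[-1, 0], [0, 2]]
Verify stationarity: grad f(x*) = H x* + g = (0, 0).
Eigenvalues of H: -1, 2.
Eigenvalues have mixed signs, so H is indefinite -> x* is a saddle point.

saddle


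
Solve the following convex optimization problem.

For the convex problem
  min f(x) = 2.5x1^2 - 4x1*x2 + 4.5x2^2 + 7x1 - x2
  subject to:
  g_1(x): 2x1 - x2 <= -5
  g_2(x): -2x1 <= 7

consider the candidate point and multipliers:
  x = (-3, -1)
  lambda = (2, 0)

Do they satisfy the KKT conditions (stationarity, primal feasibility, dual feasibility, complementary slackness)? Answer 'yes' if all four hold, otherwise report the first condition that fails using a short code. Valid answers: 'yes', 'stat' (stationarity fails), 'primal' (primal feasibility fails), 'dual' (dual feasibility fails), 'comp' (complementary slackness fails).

Gradient of f: grad f(x) = Q x + c = (-4, 2)
Constraint values g_i(x) = a_i^T x - b_i:
  g_1((-3, -1)) = 0
  g_2((-3, -1)) = -1
Stationarity residual: grad f(x) + sum_i lambda_i a_i = (0, 0)
  -> stationarity OK
Primal feasibility (all g_i <= 0): OK
Dual feasibility (all lambda_i >= 0): OK
Complementary slackness (lambda_i * g_i(x) = 0 for all i): OK

Verdict: yes, KKT holds.

yes


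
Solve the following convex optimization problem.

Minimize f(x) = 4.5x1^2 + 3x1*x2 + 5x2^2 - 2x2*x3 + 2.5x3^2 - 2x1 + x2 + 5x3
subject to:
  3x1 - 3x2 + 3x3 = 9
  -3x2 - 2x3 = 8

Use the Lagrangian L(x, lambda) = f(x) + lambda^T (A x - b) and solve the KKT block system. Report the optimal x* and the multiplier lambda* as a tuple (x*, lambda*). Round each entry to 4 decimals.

Form the Lagrangian:
  L(x, lambda) = (1/2) x^T Q x + c^T x + lambda^T (A x - b)
Stationarity (grad_x L = 0): Q x + c + A^T lambda = 0.
Primal feasibility: A x = b.

This gives the KKT block system:
  [ Q   A^T ] [ x     ]   [-c ]
  [ A    0  ] [ lambda ] = [ b ]

Solving the linear system:
  x*      = (1.797, -2.0812, -0.8782)
  lambda* = (-2.643, -1.5787)
  f(x*)   = 13.1751

x* = (1.797, -2.0812, -0.8782), lambda* = (-2.643, -1.5787)


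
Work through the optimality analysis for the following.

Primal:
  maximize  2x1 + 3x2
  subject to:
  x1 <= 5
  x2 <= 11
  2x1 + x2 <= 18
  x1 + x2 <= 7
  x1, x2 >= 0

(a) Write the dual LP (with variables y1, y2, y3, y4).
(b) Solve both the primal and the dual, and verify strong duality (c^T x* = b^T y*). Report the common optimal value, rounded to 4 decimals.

The standard primal-dual pair for 'max c^T x s.t. A x <= b, x >= 0' is:
  Dual:  min b^T y  s.t.  A^T y >= c,  y >= 0.

So the dual LP is:
  minimize  5y1 + 11y2 + 18y3 + 7y4
  subject to:
    y1 + 2y3 + y4 >= 2
    y2 + y3 + y4 >= 3
    y1, y2, y3, y4 >= 0

Solving the primal: x* = (0, 7).
  primal value c^T x* = 21.
Solving the dual: y* = (0, 0, 0, 3).
  dual value b^T y* = 21.
Strong duality: c^T x* = b^T y*. Confirmed.

21


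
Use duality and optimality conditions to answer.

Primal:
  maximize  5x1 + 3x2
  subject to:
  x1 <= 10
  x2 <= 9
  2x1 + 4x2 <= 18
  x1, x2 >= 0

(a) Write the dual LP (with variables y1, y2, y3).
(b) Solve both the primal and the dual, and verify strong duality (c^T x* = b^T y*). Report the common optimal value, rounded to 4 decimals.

The standard primal-dual pair for 'max c^T x s.t. A x <= b, x >= 0' is:
  Dual:  min b^T y  s.t.  A^T y >= c,  y >= 0.

So the dual LP is:
  minimize  10y1 + 9y2 + 18y3
  subject to:
    y1 + 2y3 >= 5
    y2 + 4y3 >= 3
    y1, y2, y3 >= 0

Solving the primal: x* = (9, 0).
  primal value c^T x* = 45.
Solving the dual: y* = (0, 0, 2.5).
  dual value b^T y* = 45.
Strong duality: c^T x* = b^T y*. Confirmed.

45


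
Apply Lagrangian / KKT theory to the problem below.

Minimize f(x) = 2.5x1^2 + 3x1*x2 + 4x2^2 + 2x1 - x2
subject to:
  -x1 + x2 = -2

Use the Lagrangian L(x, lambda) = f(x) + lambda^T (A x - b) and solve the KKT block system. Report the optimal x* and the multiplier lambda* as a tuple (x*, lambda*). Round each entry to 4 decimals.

Form the Lagrangian:
  L(x, lambda) = (1/2) x^T Q x + c^T x + lambda^T (A x - b)
Stationarity (grad_x L = 0): Q x + c + A^T lambda = 0.
Primal feasibility: A x = b.

This gives the KKT block system:
  [ Q   A^T ] [ x     ]   [-c ]
  [ A    0  ] [ lambda ] = [ b ]

Solving the linear system:
  x*      = (1.1053, -0.8947)
  lambda* = (4.8421)
  f(x*)   = 6.3947

x* = (1.1053, -0.8947), lambda* = (4.8421)


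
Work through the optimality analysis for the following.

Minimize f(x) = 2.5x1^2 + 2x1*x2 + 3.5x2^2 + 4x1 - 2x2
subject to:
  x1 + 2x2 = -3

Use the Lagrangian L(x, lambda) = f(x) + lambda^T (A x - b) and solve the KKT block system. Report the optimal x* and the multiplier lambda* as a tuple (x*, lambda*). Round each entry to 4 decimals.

Form the Lagrangian:
  L(x, lambda) = (1/2) x^T Q x + c^T x + lambda^T (A x - b)
Stationarity (grad_x L = 0): Q x + c + A^T lambda = 0.
Primal feasibility: A x = b.

This gives the KKT block system:
  [ Q   A^T ] [ x     ]   [-c ]
  [ A    0  ] [ lambda ] = [ b ]

Solving the linear system:
  x*      = (-1.5263, -0.7368)
  lambda* = (5.1053)
  f(x*)   = 5.3421

x* = (-1.5263, -0.7368), lambda* = (5.1053)


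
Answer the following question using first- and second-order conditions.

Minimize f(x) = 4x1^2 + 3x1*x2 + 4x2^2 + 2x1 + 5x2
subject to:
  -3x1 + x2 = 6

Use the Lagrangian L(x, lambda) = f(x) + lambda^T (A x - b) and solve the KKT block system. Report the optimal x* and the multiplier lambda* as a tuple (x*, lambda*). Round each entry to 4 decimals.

Form the Lagrangian:
  L(x, lambda) = (1/2) x^T Q x + c^T x + lambda^T (A x - b)
Stationarity (grad_x L = 0): Q x + c + A^T lambda = 0.
Primal feasibility: A x = b.

This gives the KKT block system:
  [ Q   A^T ] [ x     ]   [-c ]
  [ A    0  ] [ lambda ] = [ b ]

Solving the linear system:
  x*      = (-1.8265, 0.5204)
  lambda* = (-3.6837)
  f(x*)   = 10.5255

x* = (-1.8265, 0.5204), lambda* = (-3.6837)


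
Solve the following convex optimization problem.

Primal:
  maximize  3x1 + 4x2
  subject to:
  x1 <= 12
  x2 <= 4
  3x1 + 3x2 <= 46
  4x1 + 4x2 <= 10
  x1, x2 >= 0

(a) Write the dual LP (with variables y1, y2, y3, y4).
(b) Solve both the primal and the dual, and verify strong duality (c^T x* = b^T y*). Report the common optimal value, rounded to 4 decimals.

The standard primal-dual pair for 'max c^T x s.t. A x <= b, x >= 0' is:
  Dual:  min b^T y  s.t.  A^T y >= c,  y >= 0.

So the dual LP is:
  minimize  12y1 + 4y2 + 46y3 + 10y4
  subject to:
    y1 + 3y3 + 4y4 >= 3
    y2 + 3y3 + 4y4 >= 4
    y1, y2, y3, y4 >= 0

Solving the primal: x* = (0, 2.5).
  primal value c^T x* = 10.
Solving the dual: y* = (0, 0, 0, 1).
  dual value b^T y* = 10.
Strong duality: c^T x* = b^T y*. Confirmed.

10


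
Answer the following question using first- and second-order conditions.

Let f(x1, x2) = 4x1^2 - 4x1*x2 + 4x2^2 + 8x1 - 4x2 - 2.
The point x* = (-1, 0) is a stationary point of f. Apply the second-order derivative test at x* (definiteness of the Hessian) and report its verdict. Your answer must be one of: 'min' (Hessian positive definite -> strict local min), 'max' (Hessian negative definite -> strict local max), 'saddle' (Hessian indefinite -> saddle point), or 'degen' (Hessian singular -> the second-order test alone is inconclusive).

Compute the Hessian H = grad^2 f:
  H = [[8, -4], [-4, 8]]
Verify stationarity: grad f(x*) = H x* + g = (0, 0).
Eigenvalues of H: 4, 12.
Both eigenvalues > 0, so H is positive definite -> x* is a strict local min.

min


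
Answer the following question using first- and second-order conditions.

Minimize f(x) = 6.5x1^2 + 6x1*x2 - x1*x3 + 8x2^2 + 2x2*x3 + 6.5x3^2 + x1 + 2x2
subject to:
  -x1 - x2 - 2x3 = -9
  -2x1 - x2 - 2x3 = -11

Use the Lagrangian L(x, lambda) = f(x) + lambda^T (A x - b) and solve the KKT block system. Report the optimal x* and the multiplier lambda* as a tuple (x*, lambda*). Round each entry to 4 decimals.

Form the Lagrangian:
  L(x, lambda) = (1/2) x^T Q x + c^T x + lambda^T (A x - b)
Stationarity (grad_x L = 0): Q x + c + A^T lambda = 0.
Primal feasibility: A x = b.

This gives the KKT block system:
  [ Q   A^T ] [ x     ]   [-c ]
  [ A    0  ] [ lambda ] = [ b ]

Solving the linear system:
  x*      = (2, 0.0435, 3.4783)
  lambda* = (19.5217, 2.1304)
  f(x*)   = 100.6087

x* = (2, 0.0435, 3.4783), lambda* = (19.5217, 2.1304)


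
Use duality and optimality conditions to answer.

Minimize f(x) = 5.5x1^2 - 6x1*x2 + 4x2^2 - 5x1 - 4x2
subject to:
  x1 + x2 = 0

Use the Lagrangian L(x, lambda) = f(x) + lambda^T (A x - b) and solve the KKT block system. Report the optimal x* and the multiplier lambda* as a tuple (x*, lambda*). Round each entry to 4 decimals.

Form the Lagrangian:
  L(x, lambda) = (1/2) x^T Q x + c^T x + lambda^T (A x - b)
Stationarity (grad_x L = 0): Q x + c + A^T lambda = 0.
Primal feasibility: A x = b.

This gives the KKT block system:
  [ Q   A^T ] [ x     ]   [-c ]
  [ A    0  ] [ lambda ] = [ b ]

Solving the linear system:
  x*      = (0.0323, -0.0323)
  lambda* = (4.4516)
  f(x*)   = -0.0161

x* = (0.0323, -0.0323), lambda* = (4.4516)


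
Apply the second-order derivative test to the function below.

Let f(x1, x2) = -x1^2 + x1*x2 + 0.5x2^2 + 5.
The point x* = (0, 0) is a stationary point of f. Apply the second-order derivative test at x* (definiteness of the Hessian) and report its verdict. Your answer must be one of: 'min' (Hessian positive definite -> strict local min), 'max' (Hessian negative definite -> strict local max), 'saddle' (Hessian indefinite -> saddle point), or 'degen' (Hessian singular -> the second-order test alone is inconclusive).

Compute the Hessian H = grad^2 f:
  H = [[-2, 1], [1, 1]]
Verify stationarity: grad f(x*) = H x* + g = (0, 0).
Eigenvalues of H: -2.3028, 1.3028.
Eigenvalues have mixed signs, so H is indefinite -> x* is a saddle point.

saddle
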